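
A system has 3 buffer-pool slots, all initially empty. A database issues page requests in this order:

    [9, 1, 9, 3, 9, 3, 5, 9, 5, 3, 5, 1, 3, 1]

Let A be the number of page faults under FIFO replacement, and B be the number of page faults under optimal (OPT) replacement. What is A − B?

2

Under FIFO: F F . F . . F F . . . F F . → 7 faults.
Under OPT: F F . F . . F . . . . F . . → 5 faults.
A − B = 7 − 5 = 2.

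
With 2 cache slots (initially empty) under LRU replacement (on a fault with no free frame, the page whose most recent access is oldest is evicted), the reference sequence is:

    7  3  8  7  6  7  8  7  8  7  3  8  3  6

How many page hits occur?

5

7 → miss, frames [7]
3 → miss, frames [7, 3]
8 → miss, evict 7, frames [3, 8]
7 → miss, evict 3, frames [8, 7]
6 → miss, evict 8, frames [7, 6]
7 → hit
8 → miss, evict 6, frames [7, 8]
7 → hit
8 → hit
7 → hit
3 → miss, evict 8, frames [7, 3]
8 → miss, evict 7, frames [3, 8]
3 → hit
6 → miss, evict 8, frames [3, 6]
Hits: 5.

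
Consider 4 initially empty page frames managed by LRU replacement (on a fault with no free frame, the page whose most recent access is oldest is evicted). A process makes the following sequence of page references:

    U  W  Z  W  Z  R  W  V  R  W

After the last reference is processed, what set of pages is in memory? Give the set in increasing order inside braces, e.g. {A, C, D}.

{R, V, W, Z}

U → fault, frames [U]
W → fault, frames [U, W]
Z → fault, frames [U, W, Z]
W → hit
Z → hit
R → fault, frames [U, W, Z, R]
W → hit
V → fault, evict U, frames [Z, R, W, V]
R → hit
W → hit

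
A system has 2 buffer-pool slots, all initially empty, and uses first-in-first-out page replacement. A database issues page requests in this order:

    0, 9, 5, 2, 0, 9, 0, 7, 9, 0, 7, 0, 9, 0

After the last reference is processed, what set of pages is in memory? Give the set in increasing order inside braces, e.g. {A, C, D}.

{0, 9}

0 -> fault, frames [0]
9 -> fault, frames [0, 9]
5 -> fault, evict 0, frames [9, 5]
2 -> fault, evict 9, frames [5, 2]
0 -> fault, evict 5, frames [2, 0]
9 -> fault, evict 2, frames [0, 9]
0 -> hit
7 -> fault, evict 0, frames [9, 7]
9 -> hit
0 -> fault, evict 9, frames [7, 0]
7 -> hit
0 -> hit
9 -> fault, evict 7, frames [0, 9]
0 -> hit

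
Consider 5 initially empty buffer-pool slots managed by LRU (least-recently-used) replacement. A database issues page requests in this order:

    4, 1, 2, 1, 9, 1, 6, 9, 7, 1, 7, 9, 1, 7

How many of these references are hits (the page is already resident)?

4 -> miss, frames [4]
1 -> miss, frames [4, 1]
2 -> miss, frames [4, 1, 2]
1 -> hit
9 -> miss, frames [4, 2, 1, 9]
1 -> hit
6 -> miss, frames [4, 2, 9, 1, 6]
9 -> hit
7 -> miss, evict 4, frames [2, 1, 6, 9, 7]
1 -> hit
7 -> hit
9 -> hit
1 -> hit
7 -> hit
Hits: 8.

8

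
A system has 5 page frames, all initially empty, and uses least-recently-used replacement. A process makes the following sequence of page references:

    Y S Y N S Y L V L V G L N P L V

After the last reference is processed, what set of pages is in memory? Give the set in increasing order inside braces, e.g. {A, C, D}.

{G, L, N, P, V}

Y → fault, frames [Y]
S → fault, frames [Y, S]
Y → hit
N → fault, frames [S, Y, N]
S → hit
Y → hit
L → fault, frames [N, S, Y, L]
V → fault, frames [N, S, Y, L, V]
L → hit
V → hit
G → fault, evict N, frames [S, Y, L, V, G]
L → hit
N → fault, evict S, frames [Y, V, G, L, N]
P → fault, evict Y, frames [V, G, L, N, P]
L → hit
V → hit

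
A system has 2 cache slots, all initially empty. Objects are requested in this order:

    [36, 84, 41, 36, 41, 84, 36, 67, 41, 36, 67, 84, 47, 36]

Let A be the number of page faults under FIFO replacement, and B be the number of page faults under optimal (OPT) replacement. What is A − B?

3

Under FIFO: F F F F . F . F F F F F F F → 12 faults.
Under OPT: F F F . . F . F F . F F F . → 9 faults.
A − B = 12 − 9 = 3.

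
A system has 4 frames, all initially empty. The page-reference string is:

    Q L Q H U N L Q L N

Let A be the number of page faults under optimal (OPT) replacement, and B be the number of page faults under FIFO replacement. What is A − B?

Under OPT: F F . F F F . . . . → 5 faults.
Under FIFO: F F . F F F . F F . → 7 faults.
A − B = 5 − 7 = -2.

-2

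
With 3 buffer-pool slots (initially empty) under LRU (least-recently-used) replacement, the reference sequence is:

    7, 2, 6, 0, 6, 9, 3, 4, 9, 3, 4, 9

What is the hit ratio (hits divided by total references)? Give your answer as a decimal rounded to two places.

0.42

7: miss, frames [7]
2: miss, frames [7, 2]
6: miss, frames [7, 2, 6]
0: miss, evict 7, frames [2, 6, 0]
6: hit
9: miss, evict 2, frames [0, 6, 9]
3: miss, evict 0, frames [6, 9, 3]
4: miss, evict 6, frames [9, 3, 4]
9: hit
3: hit
4: hit
9: hit
Hits: 5 of 12 references → 5/12 = 0.4167.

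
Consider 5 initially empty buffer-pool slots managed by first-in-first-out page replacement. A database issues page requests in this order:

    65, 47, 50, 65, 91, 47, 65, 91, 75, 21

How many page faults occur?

65: miss, frames [65]
47: miss, frames [65, 47]
50: miss, frames [65, 47, 50]
65: hit
91: miss, frames [65, 47, 50, 91]
47: hit
65: hit
91: hit
75: miss, frames [65, 47, 50, 91, 75]
21: miss, evict 65, frames [47, 50, 91, 75, 21]
Page faults: 6.

6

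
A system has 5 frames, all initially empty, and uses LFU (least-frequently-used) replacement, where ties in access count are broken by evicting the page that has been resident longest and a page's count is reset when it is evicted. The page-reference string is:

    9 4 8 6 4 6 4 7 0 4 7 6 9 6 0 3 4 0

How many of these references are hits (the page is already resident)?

9 → fault, frames (9)
4 → fault, frames (9 4)
8 → fault, frames (9 4 8)
6 → fault, frames (9 4 8 6)
4 → hit
6 → hit
4 → hit
7 → fault, frames (9 4 8 6 7)
0 → fault, evict 9, frames (4 8 6 7 0)
4 → hit
7 → hit
6 → hit
9 → fault, evict 8, frames (4 6 7 0 9)
6 → hit
0 → hit
3 → fault, evict 9, frames (4 6 7 0 3)
4 → hit
0 → hit
Hits: 10.

10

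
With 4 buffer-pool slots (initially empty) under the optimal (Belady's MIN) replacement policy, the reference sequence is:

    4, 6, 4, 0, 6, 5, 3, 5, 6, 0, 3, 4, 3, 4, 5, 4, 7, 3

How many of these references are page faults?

4 → miss, frames [4]
6 → miss, frames [4, 6]
4 → hit
0 → miss, frames [4, 6, 0]
6 → hit
5 → miss, frames [4, 6, 0, 5]
3 → miss, evict 4, frames [6, 0, 5, 3]
5 → hit
6 → hit
0 → hit
3 → hit
4 → miss, evict 0, frames [6, 5, 3, 4]
3 → hit
4 → hit
5 → hit
4 → hit
7 → miss, evict 4, frames [6, 5, 3, 7]
3 → hit
Page faults: 7.

7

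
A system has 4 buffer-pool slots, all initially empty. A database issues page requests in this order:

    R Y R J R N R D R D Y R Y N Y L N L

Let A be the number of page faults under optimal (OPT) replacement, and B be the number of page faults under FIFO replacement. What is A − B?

-3

Under OPT: F F . F . F . F . . . . . . . F . . → 6 faults.
Under FIFO: F F . F . F . F F . F . . . . F F . → 9 faults.
A − B = 6 − 9 = -3.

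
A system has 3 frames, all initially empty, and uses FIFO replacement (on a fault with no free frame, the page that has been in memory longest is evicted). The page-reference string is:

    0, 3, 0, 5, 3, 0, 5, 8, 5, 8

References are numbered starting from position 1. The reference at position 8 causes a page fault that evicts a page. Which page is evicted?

pos 1: 0 -> miss, frames [0]
pos 2: 3 -> miss, frames [0, 3]
pos 3: 0 -> hit
pos 4: 5 -> miss, frames [0, 3, 5]
pos 5: 3 -> hit
pos 6: 0 -> hit
pos 7: 5 -> hit
pos 8: 8 -> miss, evict 0, frames [3, 5, 8]
At position 8, page 0 is evicted.

0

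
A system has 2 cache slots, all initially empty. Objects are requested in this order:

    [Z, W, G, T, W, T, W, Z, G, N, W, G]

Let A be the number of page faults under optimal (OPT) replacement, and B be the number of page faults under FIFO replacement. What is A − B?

-2

Under OPT: F F F F . . . F F F . F → 8 faults.
Under FIFO: F F F F F . . F F F F F → 10 faults.
A − B = 8 − 10 = -2.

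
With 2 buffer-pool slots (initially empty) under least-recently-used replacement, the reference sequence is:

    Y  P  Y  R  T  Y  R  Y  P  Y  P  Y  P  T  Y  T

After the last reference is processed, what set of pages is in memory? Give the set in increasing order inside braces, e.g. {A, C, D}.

Y -> fault, frames [Y]
P -> fault, frames [Y, P]
Y -> hit
R -> fault, evict P, frames [Y, R]
T -> fault, evict Y, frames [R, T]
Y -> fault, evict R, frames [T, Y]
R -> fault, evict T, frames [Y, R]
Y -> hit
P -> fault, evict R, frames [Y, P]
Y -> hit
P -> hit
Y -> hit
P -> hit
T -> fault, evict Y, frames [P, T]
Y -> fault, evict P, frames [T, Y]
T -> hit

{T, Y}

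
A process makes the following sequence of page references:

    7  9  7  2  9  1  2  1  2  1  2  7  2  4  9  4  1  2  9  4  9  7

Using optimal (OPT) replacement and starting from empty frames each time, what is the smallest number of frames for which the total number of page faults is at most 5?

f=1: 22 faults
f=2: 11 faults
f=3: 8 faults
f=4: 6 faults
f=5: 5 faults
Smallest f with faults ≤ 5 is 5.

5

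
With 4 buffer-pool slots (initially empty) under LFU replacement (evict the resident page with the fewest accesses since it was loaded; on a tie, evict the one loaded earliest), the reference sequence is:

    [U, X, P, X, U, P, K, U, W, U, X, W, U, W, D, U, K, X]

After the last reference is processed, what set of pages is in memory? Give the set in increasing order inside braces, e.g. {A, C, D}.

{K, U, W, X}

U: fault, frames (U)
X: fault, frames (U X)
P: fault, frames (U X P)
X: hit
U: hit
P: hit
K: fault, frames (U X P K)
U: hit
W: fault, evict K, frames (U X P W)
U: hit
X: hit
W: hit
U: hit
W: hit
D: fault, evict P, frames (U X W D)
U: hit
K: fault, evict D, frames (U X W K)
X: hit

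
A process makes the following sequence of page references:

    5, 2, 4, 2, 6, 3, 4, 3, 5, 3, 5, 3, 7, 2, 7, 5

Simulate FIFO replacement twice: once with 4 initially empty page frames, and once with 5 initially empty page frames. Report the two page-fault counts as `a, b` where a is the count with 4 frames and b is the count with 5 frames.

8, 7

4 frames: F F F . F F . . F . . . F F . . → 8 faults.
5 frames: F F F . F F . . . . . . F . . F → 7 faults.
7 < 8: adding a frame reduced faults, as is typical.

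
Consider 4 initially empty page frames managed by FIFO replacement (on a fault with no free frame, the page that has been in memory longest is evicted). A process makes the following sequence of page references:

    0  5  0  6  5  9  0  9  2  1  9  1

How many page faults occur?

0: fault, frames (0)
5: fault, frames (0 5)
0: hit
6: fault, frames (0 5 6)
5: hit
9: fault, frames (0 5 6 9)
0: hit
9: hit
2: fault, evict 0, frames (5 6 9 2)
1: fault, evict 5, frames (6 9 2 1)
9: hit
1: hit
Page faults: 6.

6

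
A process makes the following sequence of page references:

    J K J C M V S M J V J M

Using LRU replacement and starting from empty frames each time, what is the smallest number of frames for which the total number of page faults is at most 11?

f=1: 12 faults
f=2: 10 faults
f=3: 8 faults
f=4: 7 faults
f=5: 6 faults
f=6: 6 faults
Smallest f with faults ≤ 11 is 2.

2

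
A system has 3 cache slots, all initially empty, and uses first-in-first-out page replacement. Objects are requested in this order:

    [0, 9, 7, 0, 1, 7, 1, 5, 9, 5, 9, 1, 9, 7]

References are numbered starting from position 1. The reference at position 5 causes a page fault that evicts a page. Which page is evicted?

pos 1: 0 -> fault, frames [0]
pos 2: 9 -> fault, frames [0, 9]
pos 3: 7 -> fault, frames [0, 9, 7]
pos 4: 0 -> hit
pos 5: 1 -> fault, evict 0, frames [9, 7, 1]
At position 5, page 0 is evicted.

0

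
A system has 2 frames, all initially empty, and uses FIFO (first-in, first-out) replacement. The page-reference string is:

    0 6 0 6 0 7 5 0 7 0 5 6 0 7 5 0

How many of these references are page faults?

12

0: fault, frames {0}
6: fault, frames {0,6}
0: hit
6: hit
0: hit
7: fault, evict 0, frames {6,7}
5: fault, evict 6, frames {7,5}
0: fault, evict 7, frames {5,0}
7: fault, evict 5, frames {0,7}
0: hit
5: fault, evict 0, frames {7,5}
6: fault, evict 7, frames {5,6}
0: fault, evict 5, frames {6,0}
7: fault, evict 6, frames {0,7}
5: fault, evict 0, frames {7,5}
0: fault, evict 7, frames {5,0}
Page faults: 12.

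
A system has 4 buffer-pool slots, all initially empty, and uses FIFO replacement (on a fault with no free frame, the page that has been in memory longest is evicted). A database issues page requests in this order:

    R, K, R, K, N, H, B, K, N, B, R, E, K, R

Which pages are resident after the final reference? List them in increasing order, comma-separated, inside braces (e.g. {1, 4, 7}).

R → fault, frames {R}
K → fault, frames {R,K}
R → hit
K → hit
N → fault, frames {R,K,N}
H → fault, frames {R,K,N,H}
B → fault, evict R, frames {K,N,H,B}
K → hit
N → hit
B → hit
R → fault, evict K, frames {N,H,B,R}
E → fault, evict N, frames {H,B,R,E}
K → fault, evict H, frames {B,R,E,K}
R → hit

{B, E, K, R}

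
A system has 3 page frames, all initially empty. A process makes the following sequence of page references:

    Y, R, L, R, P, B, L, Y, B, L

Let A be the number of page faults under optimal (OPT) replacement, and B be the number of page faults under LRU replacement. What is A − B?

-2

Under OPT: F F F . F F . . . . → 5 faults.
Under LRU: F F F . F F F F . . → 7 faults.
A − B = 5 − 7 = -2.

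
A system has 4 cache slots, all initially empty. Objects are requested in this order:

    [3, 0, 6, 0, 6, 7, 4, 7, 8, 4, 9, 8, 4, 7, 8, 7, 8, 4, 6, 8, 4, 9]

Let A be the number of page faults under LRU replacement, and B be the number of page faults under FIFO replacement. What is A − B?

Under LRU: F F F . . F F . F . F . . . . . . . F . . F → 9 faults.
Under FIFO: F F F . . F F . F . F . . . . . . . F . . . → 8 faults.
A − B = 9 − 8 = 1.

1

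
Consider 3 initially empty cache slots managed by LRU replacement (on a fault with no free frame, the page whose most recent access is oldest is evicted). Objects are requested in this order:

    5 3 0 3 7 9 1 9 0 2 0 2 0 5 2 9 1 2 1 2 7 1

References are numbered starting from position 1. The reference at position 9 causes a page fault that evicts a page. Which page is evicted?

7

pos 1: 5 -> fault, frames {5}
pos 2: 3 -> fault, frames {5,3}
pos 3: 0 -> fault, frames {5,3,0}
pos 4: 3 -> hit
pos 5: 7 -> fault, evict 5, frames {0,3,7}
pos 6: 9 -> fault, evict 0, frames {3,7,9}
pos 7: 1 -> fault, evict 3, frames {7,9,1}
pos 8: 9 -> hit
pos 9: 0 -> fault, evict 7, frames {1,9,0}
At position 9, page 7 is evicted.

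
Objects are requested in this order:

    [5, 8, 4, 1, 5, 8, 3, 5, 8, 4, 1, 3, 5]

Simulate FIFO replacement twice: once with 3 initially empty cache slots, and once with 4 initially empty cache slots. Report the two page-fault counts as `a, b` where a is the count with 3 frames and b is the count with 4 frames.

3 frames: F F F F F F F . . F F . F → 10 faults.
4 frames: F F F F . . F F F F F F F → 11 faults.
11 > 10: adding a frame increased faults — Belady's anomaly.

10, 11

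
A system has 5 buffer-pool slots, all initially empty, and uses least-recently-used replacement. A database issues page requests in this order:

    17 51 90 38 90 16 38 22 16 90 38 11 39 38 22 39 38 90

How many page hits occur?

9

17 → miss, frames [17]
51 → miss, frames [17, 51]
90 → miss, frames [17, 51, 90]
38 → miss, frames [17, 51, 90, 38]
90 → hit
16 → miss, frames [17, 51, 38, 90, 16]
38 → hit
22 → miss, evict 17, frames [51, 90, 16, 38, 22]
16 → hit
90 → hit
38 → hit
11 → miss, evict 51, frames [22, 16, 90, 38, 11]
39 → miss, evict 22, frames [16, 90, 38, 11, 39]
38 → hit
22 → miss, evict 16, frames [90, 11, 39, 38, 22]
39 → hit
38 → hit
90 → hit
Hits: 9.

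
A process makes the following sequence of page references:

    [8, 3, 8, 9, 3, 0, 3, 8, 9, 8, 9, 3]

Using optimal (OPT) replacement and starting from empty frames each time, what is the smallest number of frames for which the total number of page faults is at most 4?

4

f=1: 12 faults
f=2: 7 faults
f=3: 5 faults
f=4: 4 faults
Smallest f with faults ≤ 4 is 4.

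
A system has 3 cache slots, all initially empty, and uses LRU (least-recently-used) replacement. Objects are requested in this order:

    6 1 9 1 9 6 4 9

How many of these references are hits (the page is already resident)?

6 → fault, frames (6)
1 → fault, frames (6 1)
9 → fault, frames (6 1 9)
1 → hit
9 → hit
6 → hit
4 → fault, evict 1, frames (9 6 4)
9 → hit
Hits: 4.

4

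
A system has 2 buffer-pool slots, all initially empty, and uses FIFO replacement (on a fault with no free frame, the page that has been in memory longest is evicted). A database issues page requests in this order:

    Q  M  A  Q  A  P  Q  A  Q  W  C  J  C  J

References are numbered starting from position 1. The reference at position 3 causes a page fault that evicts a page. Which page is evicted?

pos 1: Q: fault, frames [Q]
pos 2: M: fault, frames [Q, M]
pos 3: A: fault, evict Q, frames [M, A]
At position 3, page Q is evicted.

Q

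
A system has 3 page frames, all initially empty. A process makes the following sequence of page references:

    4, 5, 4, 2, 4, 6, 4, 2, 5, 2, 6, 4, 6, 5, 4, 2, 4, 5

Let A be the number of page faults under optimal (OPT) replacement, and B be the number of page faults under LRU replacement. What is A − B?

-2

Under OPT: F F . F . F . . F . . F . . . F . . → 7 faults.
Under LRU: F F . F . F . . F . F F . F . F . . → 9 faults.
A − B = 7 − 9 = -2.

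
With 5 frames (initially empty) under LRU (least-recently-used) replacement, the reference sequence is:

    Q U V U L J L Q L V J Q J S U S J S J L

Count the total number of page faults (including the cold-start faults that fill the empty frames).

8

Q → fault, frames (Q)
U → fault, frames (Q U)
V → fault, frames (Q U V)
U → hit
L → fault, frames (Q V U L)
J → fault, frames (Q V U L J)
L → hit
Q → hit
L → hit
V → hit
J → hit
Q → hit
J → hit
S → fault, evict U, frames (L V Q J S)
U → fault, evict L, frames (V Q J S U)
S → hit
J → hit
S → hit
J → hit
L → fault, evict V, frames (Q U S J L)
Page faults: 8.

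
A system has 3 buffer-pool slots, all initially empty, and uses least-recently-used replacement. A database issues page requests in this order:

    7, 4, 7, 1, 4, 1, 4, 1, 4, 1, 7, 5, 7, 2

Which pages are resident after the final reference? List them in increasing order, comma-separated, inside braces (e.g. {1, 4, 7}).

7: fault, frames {7}
4: fault, frames {7,4}
7: hit
1: fault, frames {4,7,1}
4: hit
1: hit
4: hit
1: hit
4: hit
1: hit
7: hit
5: fault, evict 4, frames {1,7,5}
7: hit
2: fault, evict 1, frames {5,7,2}

{2, 5, 7}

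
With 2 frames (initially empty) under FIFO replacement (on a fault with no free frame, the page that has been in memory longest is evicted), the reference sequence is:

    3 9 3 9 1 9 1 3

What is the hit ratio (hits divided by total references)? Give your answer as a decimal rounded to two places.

0.50

3 → fault, frames (3)
9 → fault, frames (3 9)
3 → hit
9 → hit
1 → fault, evict 3, frames (9 1)
9 → hit
1 → hit
3 → fault, evict 9, frames (1 3)
Hits: 4 of 8 references → 4/8 = 0.5000.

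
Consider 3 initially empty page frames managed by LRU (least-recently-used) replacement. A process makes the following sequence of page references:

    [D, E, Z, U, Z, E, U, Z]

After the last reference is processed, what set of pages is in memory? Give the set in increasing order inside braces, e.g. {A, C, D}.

D → fault, frames {D}
E → fault, frames {D,E}
Z → fault, frames {D,E,Z}
U → fault, evict D, frames {E,Z,U}
Z → hit
E → hit
U → hit
Z → hit

{E, U, Z}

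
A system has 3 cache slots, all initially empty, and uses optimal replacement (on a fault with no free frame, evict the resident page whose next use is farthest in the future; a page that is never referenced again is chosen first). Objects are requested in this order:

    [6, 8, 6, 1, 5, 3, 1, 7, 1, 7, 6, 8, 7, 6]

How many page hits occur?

7

6 -> fault, frames {6}
8 -> fault, frames {6,8}
6 -> hit
1 -> fault, frames {6,8,1}
5 -> fault, evict 8, frames {6,1,5}
3 -> fault, evict 5, frames {6,1,3}
1 -> hit
7 -> fault, evict 3, frames {6,1,7}
1 -> hit
7 -> hit
6 -> hit
8 -> fault, evict 1, frames {6,7,8}
7 -> hit
6 -> hit
Hits: 7.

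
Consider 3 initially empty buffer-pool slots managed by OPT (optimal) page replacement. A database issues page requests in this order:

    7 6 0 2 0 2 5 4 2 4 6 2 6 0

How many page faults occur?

7: fault, frames {7}
6: fault, frames {7,6}
0: fault, frames {7,6,0}
2: fault, evict 7, frames {6,0,2}
0: hit
2: hit
5: fault, evict 0, frames {6,2,5}
4: fault, evict 5, frames {6,2,4}
2: hit
4: hit
6: hit
2: hit
6: hit
0: fault, evict 4, frames {6,2,0}
Page faults: 7.

7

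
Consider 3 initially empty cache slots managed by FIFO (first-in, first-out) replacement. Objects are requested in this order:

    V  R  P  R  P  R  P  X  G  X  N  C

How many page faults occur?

7

V → miss, frames (V)
R → miss, frames (V R)
P → miss, frames (V R P)
R → hit
P → hit
R → hit
P → hit
X → miss, evict V, frames (R P X)
G → miss, evict R, frames (P X G)
X → hit
N → miss, evict P, frames (X G N)
C → miss, evict X, frames (G N C)
Page faults: 7.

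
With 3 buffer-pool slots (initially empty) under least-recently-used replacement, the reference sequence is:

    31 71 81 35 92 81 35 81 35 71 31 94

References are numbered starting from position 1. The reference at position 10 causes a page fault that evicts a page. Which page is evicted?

92

pos 1: 31 -> fault, frames {31}
pos 2: 71 -> fault, frames {31,71}
pos 3: 81 -> fault, frames {31,71,81}
pos 4: 35 -> fault, evict 31, frames {71,81,35}
pos 5: 92 -> fault, evict 71, frames {81,35,92}
pos 6: 81 -> hit
pos 7: 35 -> hit
pos 8: 81 -> hit
pos 9: 35 -> hit
pos 10: 71 -> fault, evict 92, frames {81,35,71}
At position 10, page 92 is evicted.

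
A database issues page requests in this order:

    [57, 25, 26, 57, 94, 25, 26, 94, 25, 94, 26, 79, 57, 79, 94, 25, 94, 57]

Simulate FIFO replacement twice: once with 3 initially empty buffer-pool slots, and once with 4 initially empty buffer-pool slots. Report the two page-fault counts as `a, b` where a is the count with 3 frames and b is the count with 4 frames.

8, 7

3 frames: F F F . F . . . . . . F F . . F F . → 8 faults.
4 frames: F F F . F . . . . . . F F . . F . . → 7 faults.
7 < 8: adding a frame reduced faults, as is typical.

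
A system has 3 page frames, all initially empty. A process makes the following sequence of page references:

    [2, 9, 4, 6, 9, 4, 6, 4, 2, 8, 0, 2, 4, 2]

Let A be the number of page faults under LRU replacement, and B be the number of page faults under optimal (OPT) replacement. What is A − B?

1

Under LRU: F F F F . . . . F F F . F . → 8 faults.
Under OPT: F F F F . . . . F F F . . . → 7 faults.
A − B = 8 − 7 = 1.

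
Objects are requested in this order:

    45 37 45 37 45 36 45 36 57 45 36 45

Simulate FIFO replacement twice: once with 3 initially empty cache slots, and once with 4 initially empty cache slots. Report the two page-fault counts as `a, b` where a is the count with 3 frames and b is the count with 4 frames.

5, 4

3 frames: F F . . . F . . F F . . → 5 faults.
4 frames: F F . . . F . . F . . . → 4 faults.
4 < 5: adding a frame reduced faults, as is typical.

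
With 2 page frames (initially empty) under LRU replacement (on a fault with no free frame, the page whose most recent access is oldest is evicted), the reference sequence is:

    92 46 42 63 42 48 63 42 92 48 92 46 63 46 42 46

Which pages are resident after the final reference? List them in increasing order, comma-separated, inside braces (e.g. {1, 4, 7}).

92 → miss, frames {92}
46 → miss, frames {92,46}
42 → miss, evict 92, frames {46,42}
63 → miss, evict 46, frames {42,63}
42 → hit
48 → miss, evict 63, frames {42,48}
63 → miss, evict 42, frames {48,63}
42 → miss, evict 48, frames {63,42}
92 → miss, evict 63, frames {42,92}
48 → miss, evict 42, frames {92,48}
92 → hit
46 → miss, evict 48, frames {92,46}
63 → miss, evict 92, frames {46,63}
46 → hit
42 → miss, evict 63, frames {46,42}
46 → hit

{42, 46}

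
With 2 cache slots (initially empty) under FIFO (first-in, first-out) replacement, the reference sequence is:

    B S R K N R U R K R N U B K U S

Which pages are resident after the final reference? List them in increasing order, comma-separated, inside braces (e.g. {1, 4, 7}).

{S, U}

B → fault, frames (B)
S → fault, frames (B S)
R → fault, evict B, frames (S R)
K → fault, evict S, frames (R K)
N → fault, evict R, frames (K N)
R → fault, evict K, frames (N R)
U → fault, evict N, frames (R U)
R → hit
K → fault, evict R, frames (U K)
R → fault, evict U, frames (K R)
N → fault, evict K, frames (R N)
U → fault, evict R, frames (N U)
B → fault, evict N, frames (U B)
K → fault, evict U, frames (B K)
U → fault, evict B, frames (K U)
S → fault, evict K, frames (U S)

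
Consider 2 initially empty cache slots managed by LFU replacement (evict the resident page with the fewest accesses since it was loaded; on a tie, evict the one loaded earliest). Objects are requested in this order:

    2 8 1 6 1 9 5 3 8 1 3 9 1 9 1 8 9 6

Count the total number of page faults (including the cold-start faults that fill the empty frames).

13

2 -> miss, frames [2]
8 -> miss, frames [2, 8]
1 -> miss, evict 2, frames [8, 1]
6 -> miss, evict 8, frames [1, 6]
1 -> hit
9 -> miss, evict 6, frames [1, 9]
5 -> miss, evict 9, frames [1, 5]
3 -> miss, evict 5, frames [1, 3]
8 -> miss, evict 3, frames [1, 8]
1 -> hit
3 -> miss, evict 8, frames [1, 3]
9 -> miss, evict 3, frames [1, 9]
1 -> hit
9 -> hit
1 -> hit
8 -> miss, evict 9, frames [1, 8]
9 -> miss, evict 8, frames [1, 9]
6 -> miss, evict 9, frames [1, 6]
Page faults: 13.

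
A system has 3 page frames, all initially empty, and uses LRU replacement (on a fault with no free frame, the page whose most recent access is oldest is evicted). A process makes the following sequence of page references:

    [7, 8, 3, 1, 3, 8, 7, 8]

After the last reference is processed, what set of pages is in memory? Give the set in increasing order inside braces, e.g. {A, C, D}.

7: fault, frames (7)
8: fault, frames (7 8)
3: fault, frames (7 8 3)
1: fault, evict 7, frames (8 3 1)
3: hit
8: hit
7: fault, evict 1, frames (3 8 7)
8: hit

{3, 7, 8}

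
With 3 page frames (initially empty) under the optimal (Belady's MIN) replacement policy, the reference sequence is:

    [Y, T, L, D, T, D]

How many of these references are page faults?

4

Y: miss, frames [Y]
T: miss, frames [Y, T]
L: miss, frames [Y, T, L]
D: miss, evict L, frames [Y, T, D]
T: hit
D: hit
Page faults: 4.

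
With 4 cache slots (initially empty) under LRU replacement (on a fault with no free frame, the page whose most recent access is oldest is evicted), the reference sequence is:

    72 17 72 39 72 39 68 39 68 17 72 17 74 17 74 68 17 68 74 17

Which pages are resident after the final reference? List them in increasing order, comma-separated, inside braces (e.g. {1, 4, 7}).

72 -> miss, frames {72}
17 -> miss, frames {72,17}
72 -> hit
39 -> miss, frames {17,72,39}
72 -> hit
39 -> hit
68 -> miss, frames {17,72,39,68}
39 -> hit
68 -> hit
17 -> hit
72 -> hit
17 -> hit
74 -> miss, evict 39, frames {68,72,17,74}
17 -> hit
74 -> hit
68 -> hit
17 -> hit
68 -> hit
74 -> hit
17 -> hit

{17, 68, 72, 74}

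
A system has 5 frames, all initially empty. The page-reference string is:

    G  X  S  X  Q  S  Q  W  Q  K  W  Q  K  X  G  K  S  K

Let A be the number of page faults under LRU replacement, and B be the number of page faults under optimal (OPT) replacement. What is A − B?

Under LRU: F F F . F . . F . F . . . . F . F . → 8 faults.
Under OPT: F F F . F . . F . F . . . . . . F . → 7 faults.
A − B = 8 − 7 = 1.

1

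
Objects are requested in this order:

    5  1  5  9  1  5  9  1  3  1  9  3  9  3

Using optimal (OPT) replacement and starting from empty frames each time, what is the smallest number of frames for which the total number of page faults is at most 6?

3

f=1: 14 faults
f=2: 7 faults
f=3: 4 faults
f=4: 4 faults
Smallest f with faults ≤ 6 is 3.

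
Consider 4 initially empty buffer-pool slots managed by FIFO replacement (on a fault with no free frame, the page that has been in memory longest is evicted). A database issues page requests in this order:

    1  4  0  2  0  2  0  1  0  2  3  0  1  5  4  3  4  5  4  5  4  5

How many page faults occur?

8

1: miss, frames [1]
4: miss, frames [1, 4]
0: miss, frames [1, 4, 0]
2: miss, frames [1, 4, 0, 2]
0: hit
2: hit
0: hit
1: hit
0: hit
2: hit
3: miss, evict 1, frames [4, 0, 2, 3]
0: hit
1: miss, evict 4, frames [0, 2, 3, 1]
5: miss, evict 0, frames [2, 3, 1, 5]
4: miss, evict 2, frames [3, 1, 5, 4]
3: hit
4: hit
5: hit
4: hit
5: hit
4: hit
5: hit
Page faults: 8.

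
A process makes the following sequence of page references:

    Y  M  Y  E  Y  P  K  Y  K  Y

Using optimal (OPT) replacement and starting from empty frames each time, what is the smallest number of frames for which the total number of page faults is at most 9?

2

f=1: 10 faults
f=2: 5 faults
f=3: 5 faults
f=4: 5 faults
f=5: 5 faults
Smallest f with faults ≤ 9 is 2.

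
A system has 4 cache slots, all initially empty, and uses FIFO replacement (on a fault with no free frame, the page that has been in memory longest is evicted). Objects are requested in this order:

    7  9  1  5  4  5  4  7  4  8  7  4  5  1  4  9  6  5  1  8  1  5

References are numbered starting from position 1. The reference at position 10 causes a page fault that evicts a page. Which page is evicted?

pos 1: 7: miss, frames {7}
pos 2: 9: miss, frames {7,9}
pos 3: 1: miss, frames {7,9,1}
pos 4: 5: miss, frames {7,9,1,5}
pos 5: 4: miss, evict 7, frames {9,1,5,4}
pos 6: 5: hit
pos 7: 4: hit
pos 8: 7: miss, evict 9, frames {1,5,4,7}
pos 9: 4: hit
pos 10: 8: miss, evict 1, frames {5,4,7,8}
At position 10, page 1 is evicted.

1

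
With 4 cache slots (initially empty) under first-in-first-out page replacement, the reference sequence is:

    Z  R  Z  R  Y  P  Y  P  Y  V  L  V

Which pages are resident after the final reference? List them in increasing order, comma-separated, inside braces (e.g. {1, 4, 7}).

{L, P, V, Y}

Z: fault, frames (Z)
R: fault, frames (Z R)
Z: hit
R: hit
Y: fault, frames (Z R Y)
P: fault, frames (Z R Y P)
Y: hit
P: hit
Y: hit
V: fault, evict Z, frames (R Y P V)
L: fault, evict R, frames (Y P V L)
V: hit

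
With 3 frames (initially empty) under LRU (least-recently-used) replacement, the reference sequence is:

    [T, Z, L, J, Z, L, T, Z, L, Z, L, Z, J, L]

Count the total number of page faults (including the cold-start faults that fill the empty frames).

6

T -> miss, frames [T]
Z -> miss, frames [T, Z]
L -> miss, frames [T, Z, L]
J -> miss, evict T, frames [Z, L, J]
Z -> hit
L -> hit
T -> miss, evict J, frames [Z, L, T]
Z -> hit
L -> hit
Z -> hit
L -> hit
Z -> hit
J -> miss, evict T, frames [L, Z, J]
L -> hit
Page faults: 6.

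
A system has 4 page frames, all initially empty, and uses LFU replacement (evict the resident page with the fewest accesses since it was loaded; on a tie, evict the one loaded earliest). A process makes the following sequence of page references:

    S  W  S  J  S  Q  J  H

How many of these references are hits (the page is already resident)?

3

S: fault, frames {S}
W: fault, frames {S,W}
S: hit
J: fault, frames {S,W,J}
S: hit
Q: fault, frames {S,W,J,Q}
J: hit
H: fault, evict W, frames {S,J,Q,H}
Hits: 3.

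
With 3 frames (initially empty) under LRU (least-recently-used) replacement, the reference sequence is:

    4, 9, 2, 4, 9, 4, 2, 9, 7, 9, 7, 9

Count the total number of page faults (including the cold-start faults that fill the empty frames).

4 → miss, frames {4}
9 → miss, frames {4,9}
2 → miss, frames {4,9,2}
4 → hit
9 → hit
4 → hit
2 → hit
9 → hit
7 → miss, evict 4, frames {2,9,7}
9 → hit
7 → hit
9 → hit
Page faults: 4.

4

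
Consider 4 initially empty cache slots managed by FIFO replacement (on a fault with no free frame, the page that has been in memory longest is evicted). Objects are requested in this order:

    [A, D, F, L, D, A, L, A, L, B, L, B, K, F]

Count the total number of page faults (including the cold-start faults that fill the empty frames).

A: fault, frames [A]
D: fault, frames [A, D]
F: fault, frames [A, D, F]
L: fault, frames [A, D, F, L]
D: hit
A: hit
L: hit
A: hit
L: hit
B: fault, evict A, frames [D, F, L, B]
L: hit
B: hit
K: fault, evict D, frames [F, L, B, K]
F: hit
Page faults: 6.

6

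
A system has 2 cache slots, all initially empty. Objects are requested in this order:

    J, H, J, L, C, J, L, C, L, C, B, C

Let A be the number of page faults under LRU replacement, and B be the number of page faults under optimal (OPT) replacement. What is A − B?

2

Under LRU: F F . F F F F F . . F . → 8 faults.
Under OPT: F F . F F . F . . . F . → 6 faults.
A − B = 8 − 6 = 2.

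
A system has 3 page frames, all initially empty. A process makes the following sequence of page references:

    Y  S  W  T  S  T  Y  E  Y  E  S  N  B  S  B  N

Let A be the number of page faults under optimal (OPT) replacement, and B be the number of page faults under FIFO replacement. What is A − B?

Under OPT: F F F F . . . F . . . F F . . . → 7 faults.
Under FIFO: F F F F . . F F . . F F F . . . → 9 faults.
A − B = 7 − 9 = -2.

-2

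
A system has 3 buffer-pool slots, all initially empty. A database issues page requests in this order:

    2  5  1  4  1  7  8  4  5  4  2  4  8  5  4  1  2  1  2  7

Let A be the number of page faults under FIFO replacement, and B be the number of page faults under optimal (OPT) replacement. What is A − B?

5

Under FIFO: F F F F . F F . F F F . F F F F F . . F → 15 faults.
Under OPT: F F F F . F F . . . F . . F . F . . . F → 10 faults.
A − B = 15 − 10 = 5.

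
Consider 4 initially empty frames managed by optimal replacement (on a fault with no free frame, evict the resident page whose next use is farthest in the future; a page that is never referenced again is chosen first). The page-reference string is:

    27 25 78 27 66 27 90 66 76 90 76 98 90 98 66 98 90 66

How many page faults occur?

27 -> miss, frames {27}
25 -> miss, frames {27,25}
78 -> miss, frames {27,25,78}
27 -> hit
66 -> miss, frames {27,25,78,66}
27 -> hit
90 -> miss, evict 78, frames {27,25,66,90}
66 -> hit
76 -> miss, evict 25, frames {27,66,90,76}
90 -> hit
76 -> hit
98 -> miss, evict 76, frames {27,66,90,98}
90 -> hit
98 -> hit
66 -> hit
98 -> hit
90 -> hit
66 -> hit
Page faults: 7.

7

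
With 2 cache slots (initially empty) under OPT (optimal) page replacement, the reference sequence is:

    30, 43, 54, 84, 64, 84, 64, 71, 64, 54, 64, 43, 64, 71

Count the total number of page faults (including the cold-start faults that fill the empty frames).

30 -> fault, frames (30)
43 -> fault, frames (30 43)
54 -> fault, evict 30, frames (43 54)
84 -> fault, evict 43, frames (54 84)
64 -> fault, evict 54, frames (84 64)
84 -> hit
64 -> hit
71 -> fault, evict 84, frames (64 71)
64 -> hit
54 -> fault, evict 71, frames (64 54)
64 -> hit
43 -> fault, evict 54, frames (64 43)
64 -> hit
71 -> fault, evict 43, frames (64 71)
Page faults: 9.

9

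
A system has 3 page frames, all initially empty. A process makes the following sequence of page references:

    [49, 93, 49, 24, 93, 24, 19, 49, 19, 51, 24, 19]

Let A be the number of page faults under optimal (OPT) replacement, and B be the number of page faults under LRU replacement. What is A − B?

-2

Under OPT: F F . F . . F . . F . . → 5 faults.
Under LRU: F F . F . . F F . F F . → 7 faults.
A − B = 5 − 7 = -2.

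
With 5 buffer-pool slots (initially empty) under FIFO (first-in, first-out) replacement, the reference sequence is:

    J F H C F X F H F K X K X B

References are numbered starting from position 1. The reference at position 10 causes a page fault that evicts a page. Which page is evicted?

pos 1: J -> miss, frames {J}
pos 2: F -> miss, frames {J,F}
pos 3: H -> miss, frames {J,F,H}
pos 4: C -> miss, frames {J,F,H,C}
pos 5: F -> hit
pos 6: X -> miss, frames {J,F,H,C,X}
pos 7: F -> hit
pos 8: H -> hit
pos 9: F -> hit
pos 10: K -> miss, evict J, frames {F,H,C,X,K}
At position 10, page J is evicted.

J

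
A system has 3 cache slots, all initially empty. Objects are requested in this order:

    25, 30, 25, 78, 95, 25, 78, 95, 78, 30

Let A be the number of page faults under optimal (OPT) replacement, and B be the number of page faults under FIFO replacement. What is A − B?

-1

Under OPT: F F . F F . . . . F → 5 faults.
Under FIFO: F F . F F F . . . F → 6 faults.
A − B = 5 − 6 = -1.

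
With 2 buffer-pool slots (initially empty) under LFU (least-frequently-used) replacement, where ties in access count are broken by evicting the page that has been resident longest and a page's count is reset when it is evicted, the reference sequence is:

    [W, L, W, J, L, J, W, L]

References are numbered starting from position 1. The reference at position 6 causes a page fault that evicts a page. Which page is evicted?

pos 1: W -> fault, frames {W}
pos 2: L -> fault, frames {W,L}
pos 3: W -> hit
pos 4: J -> fault, evict L, frames {W,J}
pos 5: L -> fault, evict J, frames {W,L}
pos 6: J -> fault, evict L, frames {W,J}
At position 6, page L is evicted.

L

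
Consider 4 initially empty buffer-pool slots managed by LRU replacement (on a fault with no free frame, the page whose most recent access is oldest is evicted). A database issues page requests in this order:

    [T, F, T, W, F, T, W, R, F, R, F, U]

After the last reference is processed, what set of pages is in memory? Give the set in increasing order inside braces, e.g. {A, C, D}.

{F, R, U, W}

T: fault, frames (T)
F: fault, frames (T F)
T: hit
W: fault, frames (F T W)
F: hit
T: hit
W: hit
R: fault, frames (F T W R)
F: hit
R: hit
F: hit
U: fault, evict T, frames (W R F U)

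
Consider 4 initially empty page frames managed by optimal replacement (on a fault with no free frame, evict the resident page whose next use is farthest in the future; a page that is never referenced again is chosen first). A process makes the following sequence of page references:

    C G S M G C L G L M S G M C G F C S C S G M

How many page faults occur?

8

C -> fault, frames [C]
G -> fault, frames [C, G]
S -> fault, frames [C, G, S]
M -> fault, frames [C, G, S, M]
G -> hit
C -> hit
L -> fault, evict C, frames [G, S, M, L]
G -> hit
L -> hit
M -> hit
S -> hit
G -> hit
M -> hit
C -> fault, evict L, frames [G, S, M, C]
G -> hit
F -> fault, evict M, frames [G, S, C, F]
C -> hit
S -> hit
C -> hit
S -> hit
G -> hit
M -> fault, evict F, frames [G, S, C, M]
Page faults: 8.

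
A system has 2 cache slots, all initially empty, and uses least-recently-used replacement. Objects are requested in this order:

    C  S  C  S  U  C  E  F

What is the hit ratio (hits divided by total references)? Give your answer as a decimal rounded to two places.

0.25

C → fault, frames (C)
S → fault, frames (C S)
C → hit
S → hit
U → fault, evict C, frames (S U)
C → fault, evict S, frames (U C)
E → fault, evict U, frames (C E)
F → fault, evict C, frames (E F)
Hits: 2 of 8 references → 2/8 = 0.2500.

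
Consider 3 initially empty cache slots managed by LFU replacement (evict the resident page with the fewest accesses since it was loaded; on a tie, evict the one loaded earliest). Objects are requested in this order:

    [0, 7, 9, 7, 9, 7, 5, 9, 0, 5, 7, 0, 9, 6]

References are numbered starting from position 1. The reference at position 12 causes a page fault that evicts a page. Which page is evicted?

pos 1: 0: fault, frames {0}
pos 2: 7: fault, frames {0,7}
pos 3: 9: fault, frames {0,7,9}
pos 4: 7: hit
pos 5: 9: hit
pos 6: 7: hit
pos 7: 5: fault, evict 0, frames {7,9,5}
pos 8: 9: hit
pos 9: 0: fault, evict 5, frames {7,9,0}
pos 10: 5: fault, evict 0, frames {7,9,5}
pos 11: 7: hit
pos 12: 0: fault, evict 5, frames {7,9,0}
At position 12, page 5 is evicted.

5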